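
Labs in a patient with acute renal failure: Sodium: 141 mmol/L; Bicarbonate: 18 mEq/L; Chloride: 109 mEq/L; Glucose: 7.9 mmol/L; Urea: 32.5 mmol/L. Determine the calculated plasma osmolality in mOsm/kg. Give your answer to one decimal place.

322.4 mOsm/kg

Calculated osmolality = 2·Na + glucose + urea
= 2·141 + 7.9 + 32.5
= 282 + 7.90 + 32.50
= 322.4 mOsm/kg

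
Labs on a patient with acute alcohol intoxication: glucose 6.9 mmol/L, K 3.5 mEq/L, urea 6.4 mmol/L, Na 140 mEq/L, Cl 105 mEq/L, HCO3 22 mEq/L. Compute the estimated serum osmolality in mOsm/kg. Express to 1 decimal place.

293.3 mOsm/kg

Calculated osmolality = 2·Na + glucose + urea
= 2·140 + 6.9 + 6.4
= 280 + 6.90 + 6.40
= 293.3 mOsm/kg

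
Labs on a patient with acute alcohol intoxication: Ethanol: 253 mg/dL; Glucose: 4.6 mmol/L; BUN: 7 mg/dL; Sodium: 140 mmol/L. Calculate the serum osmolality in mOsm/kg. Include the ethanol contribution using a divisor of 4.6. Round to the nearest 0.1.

Calculated osmolality = 2·Na + glucose + BUN/2.8 + ethanol/4.6
= 2·140 + 4.6 + 7/2.8 + 253/4.6
= 280 + 4.60 + 2.50 + 55
= 342.1 mOsm/kg

342.1 mOsm/kg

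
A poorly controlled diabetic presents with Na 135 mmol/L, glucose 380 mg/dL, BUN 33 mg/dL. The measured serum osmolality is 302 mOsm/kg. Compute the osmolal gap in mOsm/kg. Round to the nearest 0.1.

-0.9 mOsm/kg

Calculated osmolality = 2·Na + glucose/18 + BUN/2.8
= 2·135 + 380/18 + 33/2.8
= 270 + 21.11 + 11.79
= 302.9 mOsm/kg ≈ 302.9 mOsm/kg
Osmolar gap = measured − calculated = 302 − 302.9 = -0.9 mOsm/kg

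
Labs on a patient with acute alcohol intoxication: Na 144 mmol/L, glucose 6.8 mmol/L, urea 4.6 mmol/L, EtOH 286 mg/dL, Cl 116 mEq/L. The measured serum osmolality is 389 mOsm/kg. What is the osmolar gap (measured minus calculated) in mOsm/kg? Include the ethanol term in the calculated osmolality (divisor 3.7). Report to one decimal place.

Calculated osmolality = 2·Na + glucose + urea + ethanol/3.7
= 2·144 + 6.8 + 4.6 + 286/3.7
= 288 + 6.80 + 4.60 + 77.30
= 376.7 mOsm/kg ≈ 376.7 mOsm/kg
Osmolar gap = measured − calculated = 389 − 376.7 = 12.3 mOsm/kg

12.3 mOsm/kg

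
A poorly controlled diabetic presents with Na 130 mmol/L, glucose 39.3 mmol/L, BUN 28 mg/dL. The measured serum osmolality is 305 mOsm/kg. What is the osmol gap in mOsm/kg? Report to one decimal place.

-4.3 mOsm/kg

Calculated osmolality = 2·Na + glucose + BUN/2.8
= 2·130 + 39.3 + 28/2.8
= 260 + 39.30 + 10
= 309.3 mOsm/kg ≈ 309.3 mOsm/kg
Osmolar gap = measured − calculated = 305 − 309.3 = -4.3 mOsm/kg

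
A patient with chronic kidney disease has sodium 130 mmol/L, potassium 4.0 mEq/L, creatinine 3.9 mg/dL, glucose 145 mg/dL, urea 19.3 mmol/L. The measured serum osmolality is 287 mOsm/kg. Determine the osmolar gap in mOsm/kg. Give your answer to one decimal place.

Calculated osmolality = 2·Na + glucose/18 + urea
= 2·130 + 145/18 + 19.3
= 260 + 8.06 + 19.30
= 287.36 mOsm/kg ≈ 287.4 mOsm/kg
Osmolar gap = measured − calculated = 287 − 287.4 = -0.4 mOsm/kg

-0.4 mOsm/kg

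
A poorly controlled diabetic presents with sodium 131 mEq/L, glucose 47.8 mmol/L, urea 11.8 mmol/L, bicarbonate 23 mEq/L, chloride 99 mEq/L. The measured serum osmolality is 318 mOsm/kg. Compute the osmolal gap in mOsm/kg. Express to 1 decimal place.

-3.6 mOsm/kg

Calculated osmolality = 2·Na + glucose + urea
= 2·131 + 47.8 + 11.8
= 262 + 47.80 + 11.80
= 321.6 mOsm/kg ≈ 321.6 mOsm/kg
Osmolar gap = measured − calculated = 318 − 321.6 = -3.6 mOsm/kg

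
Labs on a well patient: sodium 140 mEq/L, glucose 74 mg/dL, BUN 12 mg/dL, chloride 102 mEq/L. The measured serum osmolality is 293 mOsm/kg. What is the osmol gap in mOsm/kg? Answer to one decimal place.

4.6 mOsm/kg

Calculated osmolality = 2·Na + glucose/18 + BUN/2.8
= 2·140 + 74/18 + 12/2.8
= 280 + 4.11 + 4.29
= 288.4 mOsm/kg ≈ 288.4 mOsm/kg
Osmolar gap = measured − calculated = 293 − 288.4 = 4.6 mOsm/kg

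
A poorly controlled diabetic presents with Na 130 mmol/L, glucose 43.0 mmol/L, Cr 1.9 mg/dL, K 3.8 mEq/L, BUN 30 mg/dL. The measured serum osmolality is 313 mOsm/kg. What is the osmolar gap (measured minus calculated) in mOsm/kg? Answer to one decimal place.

Calculated osmolality = 2·Na + glucose + BUN/2.8
= 2·130 + 43 + 30/2.8
= 260 + 43 + 10.71
= 313.71 mOsm/kg ≈ 313.7 mOsm/kg
Osmolar gap = measured − calculated = 313 − 313.7 = -0.7 mOsm/kg

-0.7 mOsm/kg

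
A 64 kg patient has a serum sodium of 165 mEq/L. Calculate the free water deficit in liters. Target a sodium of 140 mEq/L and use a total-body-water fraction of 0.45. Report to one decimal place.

5.1 L

TBW = 0.45 · 64 = 28.8 L
Free water deficit = TBW · (Na/140 − 1)
= 28.8 · (165/140 − 1)
= 28.8 · 0.1786
= 5.14 L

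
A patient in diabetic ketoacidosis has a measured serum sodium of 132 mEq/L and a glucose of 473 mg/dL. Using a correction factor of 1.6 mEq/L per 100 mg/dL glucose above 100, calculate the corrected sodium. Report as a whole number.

Corrected Na = measured Na + 1.6 · (glucose − 100)/100
= 132 + 1.6 · (473 − 100)/100
= 132 + 6
= 138 mEq/L

138 mEq/L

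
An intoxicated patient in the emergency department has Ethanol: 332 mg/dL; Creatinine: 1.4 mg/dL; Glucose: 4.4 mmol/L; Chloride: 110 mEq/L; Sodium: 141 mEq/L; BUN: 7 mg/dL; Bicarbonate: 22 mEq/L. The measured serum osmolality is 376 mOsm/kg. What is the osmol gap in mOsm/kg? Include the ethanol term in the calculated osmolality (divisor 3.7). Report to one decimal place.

Calculated osmolality = 2·Na + glucose + BUN/2.8 + ethanol/3.7
= 2·141 + 4.4 + 7/2.8 + 332/3.7
= 282 + 4.40 + 2.50 + 89.73
= 378.63 mOsm/kg ≈ 378.6 mOsm/kg
Osmolar gap = measured − calculated = 376 − 378.6 = -2.6 mOsm/kg

-2.6 mOsm/kg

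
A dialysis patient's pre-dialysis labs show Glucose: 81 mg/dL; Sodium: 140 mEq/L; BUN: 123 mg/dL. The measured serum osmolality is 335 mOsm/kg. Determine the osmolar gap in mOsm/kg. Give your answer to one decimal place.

Calculated osmolality = 2·Na + glucose/18 + BUN/2.8
= 2·140 + 81/18 + 123/2.8
= 280 + 4.50 + 43.93
= 328.43 mOsm/kg ≈ 328.4 mOsm/kg
Osmolar gap = measured − calculated = 335 − 328.4 = 6.6 mOsm/kg

6.6 mOsm/kg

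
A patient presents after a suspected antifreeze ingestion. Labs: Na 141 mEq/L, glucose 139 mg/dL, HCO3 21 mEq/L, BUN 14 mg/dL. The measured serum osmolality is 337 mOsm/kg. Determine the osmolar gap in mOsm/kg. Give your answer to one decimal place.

42.3 mOsm/kg

Calculated osmolality = 2·Na + glucose/18 + BUN/2.8
= 2·141 + 139/18 + 14/2.8
= 282 + 7.72 + 5
= 294.72 mOsm/kg ≈ 294.7 mOsm/kg
Osmolar gap = measured − calculated = 337 − 294.7 = 42.3 mOsm/kg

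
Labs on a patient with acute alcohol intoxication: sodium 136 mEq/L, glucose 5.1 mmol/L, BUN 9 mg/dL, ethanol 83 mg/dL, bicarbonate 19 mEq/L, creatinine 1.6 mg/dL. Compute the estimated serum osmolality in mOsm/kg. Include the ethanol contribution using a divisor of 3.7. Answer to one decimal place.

302.7 mOsm/kg

Calculated osmolality = 2·Na + glucose + BUN/2.8 + ethanol/3.7
= 2·136 + 5.1 + 9/2.8 + 83/3.7
= 272 + 5.10 + 3.21 + 22.43
= 302.74 mOsm/kg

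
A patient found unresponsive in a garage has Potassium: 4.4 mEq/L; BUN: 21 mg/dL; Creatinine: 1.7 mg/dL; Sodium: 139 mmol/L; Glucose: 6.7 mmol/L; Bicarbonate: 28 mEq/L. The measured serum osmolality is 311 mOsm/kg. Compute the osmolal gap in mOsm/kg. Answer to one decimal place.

18.8 mOsm/kg

Calculated osmolality = 2·Na + glucose + BUN/2.8
= 2·139 + 6.7 + 21/2.8
= 278 + 6.70 + 7.50
= 292.2 mOsm/kg ≈ 292.2 mOsm/kg
Osmolar gap = measured − calculated = 311 − 292.2 = 18.8 mOsm/kg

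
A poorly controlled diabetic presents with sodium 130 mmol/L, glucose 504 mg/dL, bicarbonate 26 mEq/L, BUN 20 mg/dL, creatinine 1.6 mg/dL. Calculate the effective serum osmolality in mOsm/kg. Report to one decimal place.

Effective osmolality excludes urea (freely permeant across cell membranes):
2·Na + glucose/18
= 2·130 + 504/18
= 260 + 28
= 288 mOsm/kg

288.0 mOsm/kg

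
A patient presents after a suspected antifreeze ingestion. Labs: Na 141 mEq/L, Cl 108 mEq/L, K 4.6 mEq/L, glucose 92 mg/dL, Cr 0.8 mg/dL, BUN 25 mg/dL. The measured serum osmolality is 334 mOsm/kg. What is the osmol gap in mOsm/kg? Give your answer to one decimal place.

Calculated osmolality = 2·Na + glucose/18 + BUN/2.8
= 2·141 + 92/18 + 25/2.8
= 282 + 5.11 + 8.93
= 296.04 mOsm/kg ≈ 296.0 mOsm/kg
Osmolar gap = measured − calculated = 334 − 296.0 = 38.0 mOsm/kg

38.0 mOsm/kg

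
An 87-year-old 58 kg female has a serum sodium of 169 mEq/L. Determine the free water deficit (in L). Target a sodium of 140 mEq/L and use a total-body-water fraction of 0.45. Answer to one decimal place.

5.4 L

TBW = 0.45 · 58 = 26.1 L
Free water deficit = TBW · (Na/140 − 1)
= 26.1 · (169/140 − 1)
= 26.1 · 0.2071
= 5.41 L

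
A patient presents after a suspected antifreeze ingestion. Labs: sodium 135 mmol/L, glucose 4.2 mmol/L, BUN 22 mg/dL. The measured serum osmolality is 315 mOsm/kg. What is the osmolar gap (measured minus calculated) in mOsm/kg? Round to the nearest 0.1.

32.9 mOsm/kg

Calculated osmolality = 2·Na + glucose + BUN/2.8
= 2·135 + 4.2 + 22/2.8
= 270 + 4.20 + 7.86
= 282.06 mOsm/kg ≈ 282.1 mOsm/kg
Osmolar gap = measured − calculated = 315 − 282.1 = 32.9 mOsm/kg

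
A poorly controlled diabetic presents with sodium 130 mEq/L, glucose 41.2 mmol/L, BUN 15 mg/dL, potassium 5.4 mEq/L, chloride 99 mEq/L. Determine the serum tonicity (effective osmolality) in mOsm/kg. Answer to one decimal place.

Effective osmolality excludes urea (freely permeant across cell membranes):
2·Na + glucose
= 2·130 + 41.2
= 260 + 41.2
= 301.2 mOsm/kg

301.2 mOsm/kg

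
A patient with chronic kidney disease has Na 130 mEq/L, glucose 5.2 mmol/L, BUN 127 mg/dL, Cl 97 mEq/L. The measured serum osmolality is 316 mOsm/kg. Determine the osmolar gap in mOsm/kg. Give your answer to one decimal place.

5.4 mOsm/kg

Calculated osmolality = 2·Na + glucose + BUN/2.8
= 2·130 + 5.2 + 127/2.8
= 260 + 5.20 + 45.36
= 310.56 mOsm/kg ≈ 310.6 mOsm/kg
Osmolar gap = measured − calculated = 316 − 310.6 = 5.4 mOsm/kg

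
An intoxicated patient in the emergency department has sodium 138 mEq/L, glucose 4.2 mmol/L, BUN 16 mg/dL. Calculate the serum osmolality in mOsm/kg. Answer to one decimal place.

285.9 mOsm/kg

Calculated osmolality = 2·Na + glucose + BUN/2.8
= 2·138 + 4.2 + 16/2.8
= 276 + 4.20 + 5.71
= 285.91 mOsm/kg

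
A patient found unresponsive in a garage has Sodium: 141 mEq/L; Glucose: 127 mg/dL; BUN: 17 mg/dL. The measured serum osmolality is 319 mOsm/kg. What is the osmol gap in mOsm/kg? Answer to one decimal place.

23.9 mOsm/kg

Calculated osmolality = 2·Na + glucose/18 + BUN/2.8
= 2·141 + 127/18 + 17/2.8
= 282 + 7.06 + 6.07
= 295.13 mOsm/kg ≈ 295.1 mOsm/kg
Osmolar gap = measured − calculated = 319 − 295.1 = 23.9 mOsm/kg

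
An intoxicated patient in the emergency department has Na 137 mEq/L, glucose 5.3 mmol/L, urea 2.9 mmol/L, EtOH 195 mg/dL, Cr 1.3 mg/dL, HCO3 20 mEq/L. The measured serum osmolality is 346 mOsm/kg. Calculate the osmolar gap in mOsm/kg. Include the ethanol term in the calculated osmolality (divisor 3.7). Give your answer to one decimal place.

Calculated osmolality = 2·Na + glucose + urea + ethanol/3.7
= 2·137 + 5.3 + 2.9 + 195/3.7
= 274 + 5.30 + 2.90 + 52.70
= 334.9 mOsm/kg ≈ 334.9 mOsm/kg
Osmolar gap = measured − calculated = 346 − 334.9 = 11.1 mOsm/kg

11.1 mOsm/kg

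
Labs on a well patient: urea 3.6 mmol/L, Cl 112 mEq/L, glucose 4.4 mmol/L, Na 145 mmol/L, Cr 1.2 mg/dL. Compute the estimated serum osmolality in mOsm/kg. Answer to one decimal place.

298.0 mOsm/kg

Calculated osmolality = 2·Na + glucose + urea
= 2·145 + 4.4 + 3.6
= 290 + 4.40 + 3.60
= 298 mOsm/kg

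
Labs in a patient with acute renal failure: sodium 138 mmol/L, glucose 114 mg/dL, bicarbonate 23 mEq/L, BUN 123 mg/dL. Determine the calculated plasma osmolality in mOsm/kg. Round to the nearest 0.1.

Calculated osmolality = 2·Na + glucose/18 + BUN/2.8
= 2·138 + 114/18 + 123/2.8
= 276 + 6.33 + 43.93
= 326.26 mOsm/kg

326.3 mOsm/kg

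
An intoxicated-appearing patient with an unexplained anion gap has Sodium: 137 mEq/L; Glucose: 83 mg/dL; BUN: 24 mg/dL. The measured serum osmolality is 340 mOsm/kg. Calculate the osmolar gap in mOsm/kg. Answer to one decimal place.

52.8 mOsm/kg

Calculated osmolality = 2·Na + glucose/18 + BUN/2.8
= 2·137 + 83/18 + 24/2.8
= 274 + 4.61 + 8.57
= 287.18 mOsm/kg ≈ 287.2 mOsm/kg
Osmolar gap = measured − calculated = 340 − 287.2 = 52.8 mOsm/kg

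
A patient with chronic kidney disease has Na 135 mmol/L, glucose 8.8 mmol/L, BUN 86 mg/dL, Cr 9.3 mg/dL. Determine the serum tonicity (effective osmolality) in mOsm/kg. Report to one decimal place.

278.8 mOsm/kg

Effective osmolality excludes urea (freely permeant across cell membranes):
2·Na + glucose
= 2·135 + 8.8
= 270 + 8.8
= 278.8 mOsm/kg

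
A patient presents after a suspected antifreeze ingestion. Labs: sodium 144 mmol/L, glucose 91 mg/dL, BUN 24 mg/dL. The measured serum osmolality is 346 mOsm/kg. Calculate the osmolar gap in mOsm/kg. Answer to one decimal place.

44.4 mOsm/kg

Calculated osmolality = 2·Na + glucose/18 + BUN/2.8
= 2·144 + 91/18 + 24/2.8
= 288 + 5.06 + 8.57
= 301.63 mOsm/kg ≈ 301.6 mOsm/kg
Osmolar gap = measured − calculated = 346 − 301.6 = 44.4 mOsm/kg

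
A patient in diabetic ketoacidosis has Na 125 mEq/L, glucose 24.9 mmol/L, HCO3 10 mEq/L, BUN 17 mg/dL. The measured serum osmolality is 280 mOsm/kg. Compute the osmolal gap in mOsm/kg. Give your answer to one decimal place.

-1.0 mOsm/kg

Calculated osmolality = 2·Na + glucose + BUN/2.8
= 2·125 + 24.9 + 17/2.8
= 250 + 24.90 + 6.07
= 280.97 mOsm/kg ≈ 281.0 mOsm/kg
Osmolar gap = measured − calculated = 280 − 281.0 = -1.0 mOsm/kg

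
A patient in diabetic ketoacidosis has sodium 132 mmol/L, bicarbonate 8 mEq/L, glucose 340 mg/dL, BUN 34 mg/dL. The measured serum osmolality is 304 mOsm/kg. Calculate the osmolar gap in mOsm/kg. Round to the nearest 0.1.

9.0 mOsm/kg

Calculated osmolality = 2·Na + glucose/18 + BUN/2.8
= 2·132 + 340/18 + 34/2.8
= 264 + 18.89 + 12.14
= 295.03 mOsm/kg ≈ 295.0 mOsm/kg
Osmolar gap = measured − calculated = 304 − 295.0 = 9.0 mOsm/kg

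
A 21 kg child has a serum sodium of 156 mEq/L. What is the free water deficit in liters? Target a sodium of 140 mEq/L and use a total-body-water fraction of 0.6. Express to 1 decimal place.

TBW = 0.6 · 21 = 12.6 L
Free water deficit = TBW · (Na/140 − 1)
= 12.6 · (156/140 − 1)
= 12.6 · 0.1143
= 1.44 L

1.4 L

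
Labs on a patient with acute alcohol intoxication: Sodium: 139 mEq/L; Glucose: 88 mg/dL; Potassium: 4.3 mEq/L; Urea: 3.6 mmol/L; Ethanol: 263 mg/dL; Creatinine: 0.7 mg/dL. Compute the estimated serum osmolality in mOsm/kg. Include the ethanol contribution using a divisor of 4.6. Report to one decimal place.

Calculated osmolality = 2·Na + glucose/18 + urea + ethanol/4.6
= 2·139 + 88/18 + 3.6 + 263/4.6
= 278 + 4.89 + 3.60 + 57.17
= 343.66 mOsm/kg

343.7 mOsm/kg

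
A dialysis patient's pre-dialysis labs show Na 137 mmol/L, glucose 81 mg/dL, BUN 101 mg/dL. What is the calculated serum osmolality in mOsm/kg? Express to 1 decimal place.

314.6 mOsm/kg

Calculated osmolality = 2·Na + glucose/18 + BUN/2.8
= 2·137 + 81/18 + 101/2.8
= 274 + 4.50 + 36.07
= 314.57 mOsm/kg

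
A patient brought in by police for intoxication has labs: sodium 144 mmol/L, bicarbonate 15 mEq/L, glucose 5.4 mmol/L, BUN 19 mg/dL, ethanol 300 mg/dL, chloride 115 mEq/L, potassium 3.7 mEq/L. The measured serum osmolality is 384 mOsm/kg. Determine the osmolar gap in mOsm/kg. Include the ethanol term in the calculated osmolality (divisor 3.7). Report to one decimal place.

Calculated osmolality = 2·Na + glucose + BUN/2.8 + ethanol/3.7
= 2·144 + 5.4 + 19/2.8 + 300/3.7
= 288 + 5.40 + 6.79 + 81.08
= 381.27 mOsm/kg ≈ 381.3 mOsm/kg
Osmolar gap = measured − calculated = 384 − 381.3 = 2.7 mOsm/kg

2.7 mOsm/kg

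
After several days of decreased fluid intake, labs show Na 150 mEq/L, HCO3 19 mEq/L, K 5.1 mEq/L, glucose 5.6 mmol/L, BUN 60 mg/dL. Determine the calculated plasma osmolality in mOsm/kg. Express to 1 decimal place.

327.0 mOsm/kg

Calculated osmolality = 2·Na + glucose + BUN/2.8
= 2·150 + 5.6 + 60/2.8
= 300 + 5.60 + 21.43
= 327.03 mOsm/kg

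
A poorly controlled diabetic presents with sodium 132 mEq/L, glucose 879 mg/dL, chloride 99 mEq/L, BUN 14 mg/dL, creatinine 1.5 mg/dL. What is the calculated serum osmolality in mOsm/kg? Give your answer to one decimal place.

317.8 mOsm/kg

Calculated osmolality = 2·Na + glucose/18 + BUN/2.8
= 2·132 + 879/18 + 14/2.8
= 264 + 48.83 + 5
= 317.83 mOsm/kg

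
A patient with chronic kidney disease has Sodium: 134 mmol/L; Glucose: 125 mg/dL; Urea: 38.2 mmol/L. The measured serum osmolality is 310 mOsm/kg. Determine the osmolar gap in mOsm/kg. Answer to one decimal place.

-3.1 mOsm/kg

Calculated osmolality = 2·Na + glucose/18 + urea
= 2·134 + 125/18 + 38.2
= 268 + 6.94 + 38.20
= 313.14 mOsm/kg ≈ 313.1 mOsm/kg
Osmolar gap = measured − calculated = 310 − 313.1 = -3.1 mOsm/kg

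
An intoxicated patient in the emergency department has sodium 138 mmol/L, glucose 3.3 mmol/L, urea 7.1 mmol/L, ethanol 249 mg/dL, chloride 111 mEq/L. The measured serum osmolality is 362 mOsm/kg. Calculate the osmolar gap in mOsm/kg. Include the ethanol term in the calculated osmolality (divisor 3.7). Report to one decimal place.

Calculated osmolality = 2·Na + glucose + urea + ethanol/3.7
= 2·138 + 3.3 + 7.1 + 249/3.7
= 276 + 3.30 + 7.10 + 67.30
= 353.7 mOsm/kg ≈ 353.7 mOsm/kg
Osmolar gap = measured − calculated = 362 − 353.7 = 8.3 mOsm/kg

8.3 mOsm/kg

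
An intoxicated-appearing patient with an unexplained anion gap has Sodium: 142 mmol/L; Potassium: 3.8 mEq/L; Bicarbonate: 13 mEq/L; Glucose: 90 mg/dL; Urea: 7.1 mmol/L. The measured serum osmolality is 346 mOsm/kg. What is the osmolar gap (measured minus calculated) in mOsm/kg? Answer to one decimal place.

49.9 mOsm/kg

Calculated osmolality = 2·Na + glucose/18 + urea
= 2·142 + 90/18 + 7.1
= 284 + 5 + 7.10
= 296.1 mOsm/kg ≈ 296.1 mOsm/kg
Osmolar gap = measured − calculated = 346 − 296.1 = 49.9 mOsm/kg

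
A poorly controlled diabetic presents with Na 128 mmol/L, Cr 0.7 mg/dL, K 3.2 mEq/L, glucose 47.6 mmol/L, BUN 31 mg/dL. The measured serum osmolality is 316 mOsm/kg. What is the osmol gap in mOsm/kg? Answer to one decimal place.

1.3 mOsm/kg

Calculated osmolality = 2·Na + glucose + BUN/2.8
= 2·128 + 47.6 + 31/2.8
= 256 + 47.60 + 11.07
= 314.67 mOsm/kg ≈ 314.7 mOsm/kg
Osmolar gap = measured − calculated = 316 − 314.7 = 1.3 mOsm/kg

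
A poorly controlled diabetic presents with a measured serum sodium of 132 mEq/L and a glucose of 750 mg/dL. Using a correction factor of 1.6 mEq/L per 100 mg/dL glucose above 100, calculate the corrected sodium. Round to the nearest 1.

Corrected Na = measured Na + 1.6 · (glucose − 100)/100
= 132 + 1.6 · (750 − 100)/100
= 132 + 10.4
= 142.4 mEq/L

142 mEq/L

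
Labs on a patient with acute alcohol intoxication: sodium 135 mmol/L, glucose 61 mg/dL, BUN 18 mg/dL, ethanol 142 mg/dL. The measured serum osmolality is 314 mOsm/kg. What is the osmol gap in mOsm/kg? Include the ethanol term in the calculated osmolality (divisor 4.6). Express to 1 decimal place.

Calculated osmolality = 2·Na + glucose/18 + BUN/2.8 + ethanol/4.6
= 2·135 + 61/18 + 18/2.8 + 142/4.6
= 270 + 3.39 + 6.43 + 30.87
= 310.69 mOsm/kg ≈ 310.7 mOsm/kg
Osmolar gap = measured − calculated = 314 − 310.7 = 3.3 mOsm/kg

3.3 mOsm/kg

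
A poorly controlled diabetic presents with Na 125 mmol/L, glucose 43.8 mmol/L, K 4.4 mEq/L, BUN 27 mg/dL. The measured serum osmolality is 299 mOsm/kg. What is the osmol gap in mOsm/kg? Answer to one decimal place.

Calculated osmolality = 2·Na + glucose + BUN/2.8
= 2·125 + 43.8 + 27/2.8
= 250 + 43.80 + 9.64
= 303.44 mOsm/kg ≈ 303.4 mOsm/kg
Osmolar gap = measured − calculated = 299 − 303.4 = -4.4 mOsm/kg

-4.4 mOsm/kg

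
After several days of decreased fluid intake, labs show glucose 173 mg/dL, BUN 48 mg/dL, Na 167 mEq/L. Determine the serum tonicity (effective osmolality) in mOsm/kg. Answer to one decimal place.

Effective osmolality excludes urea (freely permeant across cell membranes):
2·Na + glucose/18
= 2·167 + 173/18
= 334 + 9.61
= 343.61 mOsm/kg

343.6 mOsm/kg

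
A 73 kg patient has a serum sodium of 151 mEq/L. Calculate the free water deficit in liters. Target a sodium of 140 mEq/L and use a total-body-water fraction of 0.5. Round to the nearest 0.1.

2.9 L

TBW = 0.5 · 73 = 36.5 L
Free water deficit = TBW · (Na/140 − 1)
= 36.5 · (151/140 − 1)
= 36.5 · 0.0786
= 2.87 L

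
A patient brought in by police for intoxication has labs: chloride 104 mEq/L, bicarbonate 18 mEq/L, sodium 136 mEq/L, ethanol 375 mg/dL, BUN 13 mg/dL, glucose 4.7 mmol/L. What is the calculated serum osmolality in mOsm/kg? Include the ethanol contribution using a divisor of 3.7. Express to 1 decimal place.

382.7 mOsm/kg

Calculated osmolality = 2·Na + glucose + BUN/2.8 + ethanol/3.7
= 2·136 + 4.7 + 13/2.8 + 375/3.7
= 272 + 4.70 + 4.64 + 101.35
= 382.69 mOsm/kg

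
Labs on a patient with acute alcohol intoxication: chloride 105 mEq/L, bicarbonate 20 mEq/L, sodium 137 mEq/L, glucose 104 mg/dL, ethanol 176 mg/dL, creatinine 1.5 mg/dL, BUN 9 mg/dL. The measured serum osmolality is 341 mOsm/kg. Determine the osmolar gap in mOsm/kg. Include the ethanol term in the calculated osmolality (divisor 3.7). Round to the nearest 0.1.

Calculated osmolality = 2·Na + glucose/18 + BUN/2.8 + ethanol/3.7
= 2·137 + 104/18 + 9/2.8 + 176/3.7
= 274 + 5.78 + 3.21 + 47.57
= 330.56 mOsm/kg ≈ 330.6 mOsm/kg
Osmolar gap = measured − calculated = 341 − 330.6 = 10.4 mOsm/kg

10.4 mOsm/kg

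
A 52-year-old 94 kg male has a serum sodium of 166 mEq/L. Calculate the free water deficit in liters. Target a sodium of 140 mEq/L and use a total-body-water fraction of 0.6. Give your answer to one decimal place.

10.5 L

TBW = 0.6 · 94 = 56.4 L
Free water deficit = TBW · (Na/140 − 1)
= 56.4 · (166/140 − 1)
= 56.4 · 0.1857
= 10.47 L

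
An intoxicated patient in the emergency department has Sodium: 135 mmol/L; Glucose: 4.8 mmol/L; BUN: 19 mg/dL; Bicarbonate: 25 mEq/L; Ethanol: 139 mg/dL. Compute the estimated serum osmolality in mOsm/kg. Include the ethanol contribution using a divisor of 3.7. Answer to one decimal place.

Calculated osmolality = 2·Na + glucose + BUN/2.8 + ethanol/3.7
= 2·135 + 4.8 + 19/2.8 + 139/3.7
= 270 + 4.80 + 6.79 + 37.57
= 319.16 mOsm/kg

319.2 mOsm/kg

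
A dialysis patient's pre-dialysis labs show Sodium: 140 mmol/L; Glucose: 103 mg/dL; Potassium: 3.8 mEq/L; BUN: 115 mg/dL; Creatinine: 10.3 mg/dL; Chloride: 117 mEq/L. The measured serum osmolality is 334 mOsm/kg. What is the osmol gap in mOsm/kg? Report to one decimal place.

7.2 mOsm/kg

Calculated osmolality = 2·Na + glucose/18 + BUN/2.8
= 2·140 + 103/18 + 115/2.8
= 280 + 5.72 + 41.07
= 326.79 mOsm/kg ≈ 326.8 mOsm/kg
Osmolar gap = measured − calculated = 334 − 326.8 = 7.2 mOsm/kg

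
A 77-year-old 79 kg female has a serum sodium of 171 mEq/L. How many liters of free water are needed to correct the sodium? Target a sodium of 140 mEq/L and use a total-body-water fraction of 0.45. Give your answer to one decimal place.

7.9 L

TBW = 0.45 · 79 = 35.55 L
Free water deficit = TBW · (Na/140 − 1)
= 35.55 · (171/140 − 1)
= 35.55 · 0.2214
= 7.87 L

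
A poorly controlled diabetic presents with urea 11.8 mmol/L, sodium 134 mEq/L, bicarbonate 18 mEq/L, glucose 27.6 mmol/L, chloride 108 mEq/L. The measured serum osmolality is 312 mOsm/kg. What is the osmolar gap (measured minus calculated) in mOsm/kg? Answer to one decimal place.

Calculated osmolality = 2·Na + glucose + urea
= 2·134 + 27.6 + 11.8
= 268 + 27.60 + 11.80
= 307.4 mOsm/kg ≈ 307.4 mOsm/kg
Osmolar gap = measured − calculated = 312 − 307.4 = 4.6 mOsm/kg

4.6 mOsm/kg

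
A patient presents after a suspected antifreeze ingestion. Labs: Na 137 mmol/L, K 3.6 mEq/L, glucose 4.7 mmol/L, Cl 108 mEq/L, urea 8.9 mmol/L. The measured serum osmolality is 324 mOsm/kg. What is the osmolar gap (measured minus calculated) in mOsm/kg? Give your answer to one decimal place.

36.4 mOsm/kg

Calculated osmolality = 2·Na + glucose + urea
= 2·137 + 4.7 + 8.9
= 274 + 4.70 + 8.90
= 287.6 mOsm/kg ≈ 287.6 mOsm/kg
Osmolar gap = measured − calculated = 324 − 287.6 = 36.4 mOsm/kg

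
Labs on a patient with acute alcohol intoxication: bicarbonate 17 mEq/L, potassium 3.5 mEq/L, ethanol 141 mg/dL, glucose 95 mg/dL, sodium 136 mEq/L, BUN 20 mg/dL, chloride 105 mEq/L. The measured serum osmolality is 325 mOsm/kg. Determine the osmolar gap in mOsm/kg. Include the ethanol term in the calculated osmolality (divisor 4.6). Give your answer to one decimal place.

9.9 mOsm/kg

Calculated osmolality = 2·Na + glucose/18 + BUN/2.8 + ethanol/4.6
= 2·136 + 95/18 + 20/2.8 + 141/4.6
= 272 + 5.28 + 7.14 + 30.65
= 315.07 mOsm/kg ≈ 315.1 mOsm/kg
Osmolar gap = measured − calculated = 325 − 315.1 = 9.9 mOsm/kg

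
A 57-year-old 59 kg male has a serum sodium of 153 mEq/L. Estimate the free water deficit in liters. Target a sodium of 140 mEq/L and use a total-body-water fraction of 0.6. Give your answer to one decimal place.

TBW = 0.6 · 59 = 35.4 L
Free water deficit = TBW · (Na/140 − 1)
= 35.4 · (153/140 − 1)
= 35.4 · 0.0929
= 3.29 L

3.3 L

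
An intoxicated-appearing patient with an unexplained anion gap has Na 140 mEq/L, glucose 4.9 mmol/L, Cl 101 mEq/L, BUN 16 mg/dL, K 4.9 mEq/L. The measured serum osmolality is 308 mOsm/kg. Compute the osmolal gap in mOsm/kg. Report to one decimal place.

Calculated osmolality = 2·Na + glucose + BUN/2.8
= 2·140 + 4.9 + 16/2.8
= 280 + 4.90 + 5.71
= 290.61 mOsm/kg ≈ 290.6 mOsm/kg
Osmolar gap = measured − calculated = 308 − 290.6 = 17.4 mOsm/kg

17.4 mOsm/kg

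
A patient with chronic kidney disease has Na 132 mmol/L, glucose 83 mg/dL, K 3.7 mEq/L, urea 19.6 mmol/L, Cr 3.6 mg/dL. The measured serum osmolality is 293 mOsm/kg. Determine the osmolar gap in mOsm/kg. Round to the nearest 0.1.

Calculated osmolality = 2·Na + glucose/18 + urea
= 2·132 + 83/18 + 19.6
= 264 + 4.61 + 19.60
= 288.21 mOsm/kg ≈ 288.2 mOsm/kg
Osmolar gap = measured − calculated = 293 − 288.2 = 4.8 mOsm/kg

4.8 mOsm/kg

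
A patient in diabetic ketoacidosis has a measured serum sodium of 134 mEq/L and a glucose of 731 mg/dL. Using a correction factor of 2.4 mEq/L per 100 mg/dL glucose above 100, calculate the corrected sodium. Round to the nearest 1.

149 mEq/L

Corrected Na = measured Na + 2.4 · (glucose − 100)/100
= 134 + 2.4 · (731 − 100)/100
= 134 + 15.1
= 149.1 mEq/L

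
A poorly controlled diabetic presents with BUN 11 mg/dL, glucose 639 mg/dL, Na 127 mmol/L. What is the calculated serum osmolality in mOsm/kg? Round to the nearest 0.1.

Calculated osmolality = 2·Na + glucose/18 + BUN/2.8
= 2·127 + 639/18 + 11/2.8
= 254 + 35.50 + 3.93
= 293.43 mOsm/kg

293.4 mOsm/kg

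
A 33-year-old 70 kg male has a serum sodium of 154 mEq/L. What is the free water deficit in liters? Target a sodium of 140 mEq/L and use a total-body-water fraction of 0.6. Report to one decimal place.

TBW = 0.6 · 70 = 42 L
Free water deficit = TBW · (Na/140 − 1)
= 42 · (154/140 − 1)
= 42 · 0.1
= 4.2 L

4.2 L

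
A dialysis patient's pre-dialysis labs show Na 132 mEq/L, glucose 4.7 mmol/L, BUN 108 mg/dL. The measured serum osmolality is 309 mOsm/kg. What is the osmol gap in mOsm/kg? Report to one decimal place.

Calculated osmolality = 2·Na + glucose + BUN/2.8
= 2·132 + 4.7 + 108/2.8
= 264 + 4.70 + 38.57
= 307.27 mOsm/kg ≈ 307.3 mOsm/kg
Osmolar gap = measured − calculated = 309 − 307.3 = 1.7 mOsm/kg

1.7 mOsm/kg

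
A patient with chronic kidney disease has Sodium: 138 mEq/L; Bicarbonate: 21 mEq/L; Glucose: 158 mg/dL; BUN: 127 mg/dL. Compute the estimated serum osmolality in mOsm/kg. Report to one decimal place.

330.1 mOsm/kg

Calculated osmolality = 2·Na + glucose/18 + BUN/2.8
= 2·138 + 158/18 + 127/2.8
= 276 + 8.78 + 45.36
= 330.14 mOsm/kg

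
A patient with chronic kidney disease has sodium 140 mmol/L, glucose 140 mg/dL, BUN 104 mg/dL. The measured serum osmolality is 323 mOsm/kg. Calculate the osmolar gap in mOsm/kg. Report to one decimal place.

-1.9 mOsm/kg

Calculated osmolality = 2·Na + glucose/18 + BUN/2.8
= 2·140 + 140/18 + 104/2.8
= 280 + 7.78 + 37.14
= 324.92 mOsm/kg ≈ 324.9 mOsm/kg
Osmolar gap = measured − calculated = 323 − 324.9 = -1.9 mOsm/kg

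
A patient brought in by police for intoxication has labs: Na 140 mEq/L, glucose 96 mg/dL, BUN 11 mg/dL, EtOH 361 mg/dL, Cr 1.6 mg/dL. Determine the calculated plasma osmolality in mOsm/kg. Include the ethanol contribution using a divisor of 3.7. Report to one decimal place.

Calculated osmolality = 2·Na + glucose/18 + BUN/2.8 + ethanol/3.7
= 2·140 + 96/18 + 11/2.8 + 361/3.7
= 280 + 5.33 + 3.93 + 97.57
= 386.83 mOsm/kg

386.8 mOsm/kg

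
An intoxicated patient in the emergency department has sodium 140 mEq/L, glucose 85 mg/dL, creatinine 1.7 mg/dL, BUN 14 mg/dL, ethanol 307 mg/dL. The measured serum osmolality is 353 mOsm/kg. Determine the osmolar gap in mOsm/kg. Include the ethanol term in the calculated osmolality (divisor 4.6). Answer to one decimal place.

Calculated osmolality = 2·Na + glucose/18 + BUN/2.8 + ethanol/4.6
= 2·140 + 85/18 + 14/2.8 + 307/4.6
= 280 + 4.72 + 5 + 66.74
= 356.46 mOsm/kg ≈ 356.5 mOsm/kg
Osmolar gap = measured − calculated = 353 − 356.5 = -3.5 mOsm/kg

-3.5 mOsm/kg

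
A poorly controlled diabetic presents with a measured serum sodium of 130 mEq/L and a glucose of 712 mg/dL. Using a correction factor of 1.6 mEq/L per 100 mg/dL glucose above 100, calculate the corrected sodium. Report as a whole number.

Corrected Na = measured Na + 1.6 · (glucose − 100)/100
= 130 + 1.6 · (712 − 100)/100
= 130 + 9.8
= 139.8 mEq/L

140 mEq/L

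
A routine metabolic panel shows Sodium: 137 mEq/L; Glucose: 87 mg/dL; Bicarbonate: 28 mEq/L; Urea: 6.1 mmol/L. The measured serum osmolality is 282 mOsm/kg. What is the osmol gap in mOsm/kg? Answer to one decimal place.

Calculated osmolality = 2·Na + glucose/18 + urea
= 2·137 + 87/18 + 6.1
= 274 + 4.83 + 6.10
= 284.93 mOsm/kg ≈ 284.9 mOsm/kg
Osmolar gap = measured − calculated = 282 − 284.9 = -2.9 mOsm/kg

-2.9 mOsm/kg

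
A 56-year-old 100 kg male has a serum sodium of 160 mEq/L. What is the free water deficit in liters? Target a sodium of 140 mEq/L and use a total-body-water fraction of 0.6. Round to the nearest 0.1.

8.6 L

TBW = 0.6 · 100 = 60 L
Free water deficit = TBW · (Na/140 − 1)
= 60 · (160/140 − 1)
= 60 · 0.1429
= 8.57 L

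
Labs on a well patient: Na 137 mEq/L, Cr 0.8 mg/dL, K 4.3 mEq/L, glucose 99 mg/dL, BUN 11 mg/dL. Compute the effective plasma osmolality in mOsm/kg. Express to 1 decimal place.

Effective osmolality excludes urea (freely permeant across cell membranes):
2·Na + glucose/18
= 2·137 + 99/18
= 274 + 5.5
= 279.5 mOsm/kg

279.5 mOsm/kg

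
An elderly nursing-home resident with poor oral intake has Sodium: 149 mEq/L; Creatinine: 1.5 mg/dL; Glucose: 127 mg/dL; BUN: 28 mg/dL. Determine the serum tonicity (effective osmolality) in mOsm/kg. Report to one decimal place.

Effective osmolality excludes urea (freely permeant across cell membranes):
2·Na + glucose/18
= 2·149 + 127/18
= 298 + 7.06
= 305.06 mOsm/kg

305.1 mOsm/kg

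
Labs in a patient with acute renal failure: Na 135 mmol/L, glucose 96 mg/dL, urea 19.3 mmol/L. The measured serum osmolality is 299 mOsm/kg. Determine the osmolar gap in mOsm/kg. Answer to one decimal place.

Calculated osmolality = 2·Na + glucose/18 + urea
= 2·135 + 96/18 + 19.3
= 270 + 5.33 + 19.30
= 294.63 mOsm/kg ≈ 294.6 mOsm/kg
Osmolar gap = measured − calculated = 299 − 294.6 = 4.4 mOsm/kg

4.4 mOsm/kg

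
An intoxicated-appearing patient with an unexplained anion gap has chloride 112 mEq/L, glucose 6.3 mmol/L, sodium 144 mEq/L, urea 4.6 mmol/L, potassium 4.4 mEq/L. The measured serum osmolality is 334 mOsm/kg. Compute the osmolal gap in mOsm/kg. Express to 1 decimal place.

35.1 mOsm/kg

Calculated osmolality = 2·Na + glucose + urea
= 2·144 + 6.3 + 4.6
= 288 + 6.30 + 4.60
= 298.9 mOsm/kg ≈ 298.9 mOsm/kg
Osmolar gap = measured − calculated = 334 − 298.9 = 35.1 mOsm/kg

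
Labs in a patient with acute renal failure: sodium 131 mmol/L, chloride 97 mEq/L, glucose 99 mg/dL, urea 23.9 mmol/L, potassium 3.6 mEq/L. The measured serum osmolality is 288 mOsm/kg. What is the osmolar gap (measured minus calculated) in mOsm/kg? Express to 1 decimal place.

-3.4 mOsm/kg

Calculated osmolality = 2·Na + glucose/18 + urea
= 2·131 + 99/18 + 23.9
= 262 + 5.50 + 23.90
= 291.4 mOsm/kg ≈ 291.4 mOsm/kg
Osmolar gap = measured − calculated = 288 − 291.4 = -3.4 mOsm/kg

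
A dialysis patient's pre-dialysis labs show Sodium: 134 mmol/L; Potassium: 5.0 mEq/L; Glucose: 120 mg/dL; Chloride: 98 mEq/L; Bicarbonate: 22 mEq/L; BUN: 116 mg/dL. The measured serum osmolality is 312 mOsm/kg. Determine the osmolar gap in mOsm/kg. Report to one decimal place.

Calculated osmolality = 2·Na + glucose/18 + BUN/2.8
= 2·134 + 120/18 + 116/2.8
= 268 + 6.67 + 41.43
= 316.1 mOsm/kg ≈ 316.1 mOsm/kg
Osmolar gap = measured − calculated = 312 − 316.1 = -4.1 mOsm/kg

-4.1 mOsm/kg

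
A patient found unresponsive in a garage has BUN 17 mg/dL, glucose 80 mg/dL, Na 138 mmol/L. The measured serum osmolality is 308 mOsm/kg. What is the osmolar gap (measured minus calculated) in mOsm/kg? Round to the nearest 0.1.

21.5 mOsm/kg

Calculated osmolality = 2·Na + glucose/18 + BUN/2.8
= 2·138 + 80/18 + 17/2.8
= 276 + 4.44 + 6.07
= 286.51 mOsm/kg ≈ 286.5 mOsm/kg
Osmolar gap = measured − calculated = 308 − 286.5 = 21.5 mOsm/kg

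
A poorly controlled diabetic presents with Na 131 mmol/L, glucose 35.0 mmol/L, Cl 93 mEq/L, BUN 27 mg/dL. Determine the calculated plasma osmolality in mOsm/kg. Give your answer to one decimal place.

Calculated osmolality = 2·Na + glucose + BUN/2.8
= 2·131 + 35 + 27/2.8
= 262 + 35 + 9.64
= 306.64 mOsm/kg

306.6 mOsm/kg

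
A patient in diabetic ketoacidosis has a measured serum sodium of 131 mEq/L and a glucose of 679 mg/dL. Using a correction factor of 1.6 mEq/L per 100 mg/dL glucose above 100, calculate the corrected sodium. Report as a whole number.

Corrected Na = measured Na + 1.6 · (glucose − 100)/100
= 131 + 1.6 · (679 − 100)/100
= 131 + 9.3
= 140.3 mEq/L

140 mEq/L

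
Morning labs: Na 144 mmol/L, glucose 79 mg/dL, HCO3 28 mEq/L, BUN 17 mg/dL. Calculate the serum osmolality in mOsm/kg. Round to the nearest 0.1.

Calculated osmolality = 2·Na + glucose/18 + BUN/2.8
= 2·144 + 79/18 + 17/2.8
= 288 + 4.39 + 6.07
= 298.46 mOsm/kg

298.5 mOsm/kg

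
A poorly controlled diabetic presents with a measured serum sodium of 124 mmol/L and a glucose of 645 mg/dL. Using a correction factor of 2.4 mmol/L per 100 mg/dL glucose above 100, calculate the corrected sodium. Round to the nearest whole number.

137 mmol/L

Corrected Na = measured Na + 2.4 · (glucose − 100)/100
= 124 + 2.4 · (645 − 100)/100
= 124 + 13.1
= 137.1 mmol/L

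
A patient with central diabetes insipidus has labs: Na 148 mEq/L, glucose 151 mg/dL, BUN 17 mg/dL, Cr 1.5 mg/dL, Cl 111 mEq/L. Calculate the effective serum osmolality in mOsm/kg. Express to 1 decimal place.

304.4 mOsm/kg

Effective osmolality excludes urea (freely permeant across cell membranes):
2·Na + glucose/18
= 2·148 + 151/18
= 296 + 8.39
= 304.39 mOsm/kg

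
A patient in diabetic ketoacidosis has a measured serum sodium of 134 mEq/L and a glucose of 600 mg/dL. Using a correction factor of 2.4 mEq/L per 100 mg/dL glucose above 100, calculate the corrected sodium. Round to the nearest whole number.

146 mEq/L

Corrected Na = measured Na + 2.4 · (glucose − 100)/100
= 134 + 2.4 · (600 − 100)/100
= 134 + 12
= 146 mEq/L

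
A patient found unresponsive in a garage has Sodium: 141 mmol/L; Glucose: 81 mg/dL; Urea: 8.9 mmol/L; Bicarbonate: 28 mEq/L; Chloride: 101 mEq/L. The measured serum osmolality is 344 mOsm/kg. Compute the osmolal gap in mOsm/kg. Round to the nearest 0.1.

Calculated osmolality = 2·Na + glucose/18 + urea
= 2·141 + 81/18 + 8.9
= 282 + 4.50 + 8.90
= 295.4 mOsm/kg ≈ 295.4 mOsm/kg
Osmolar gap = measured − calculated = 344 − 295.4 = 48.6 mOsm/kg

48.6 mOsm/kg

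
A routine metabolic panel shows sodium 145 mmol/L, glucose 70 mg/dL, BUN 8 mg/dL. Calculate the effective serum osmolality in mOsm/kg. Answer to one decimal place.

293.9 mOsm/kg

Effective osmolality excludes urea (freely permeant across cell membranes):
2·Na + glucose/18
= 2·145 + 70/18
= 290 + 3.89
= 293.89 mOsm/kg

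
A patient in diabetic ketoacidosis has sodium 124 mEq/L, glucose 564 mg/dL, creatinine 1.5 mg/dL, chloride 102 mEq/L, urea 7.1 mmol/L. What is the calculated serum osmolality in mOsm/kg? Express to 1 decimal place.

286.4 mOsm/kg

Calculated osmolality = 2·Na + glucose/18 + urea
= 2·124 + 564/18 + 7.1
= 248 + 31.33 + 7.10
= 286.43 mOsm/kg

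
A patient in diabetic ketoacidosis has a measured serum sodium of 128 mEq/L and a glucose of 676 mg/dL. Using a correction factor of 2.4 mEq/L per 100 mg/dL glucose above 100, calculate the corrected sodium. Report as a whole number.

Corrected Na = measured Na + 2.4 · (glucose − 100)/100
= 128 + 2.4 · (676 − 100)/100
= 128 + 13.8
= 141.8 mEq/L

142 mEq/L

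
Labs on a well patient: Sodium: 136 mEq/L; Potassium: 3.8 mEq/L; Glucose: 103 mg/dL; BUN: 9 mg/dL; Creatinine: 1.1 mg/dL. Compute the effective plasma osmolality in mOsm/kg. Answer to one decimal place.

Effective osmolality excludes urea (freely permeant across cell membranes):
2·Na + glucose/18
= 2·136 + 103/18
= 272 + 5.72
= 277.72 mOsm/kg

277.7 mOsm/kg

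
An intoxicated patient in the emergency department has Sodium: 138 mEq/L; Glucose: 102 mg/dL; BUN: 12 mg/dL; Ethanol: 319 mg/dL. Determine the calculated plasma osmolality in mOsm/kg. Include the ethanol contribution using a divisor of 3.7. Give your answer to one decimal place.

Calculated osmolality = 2·Na + glucose/18 + BUN/2.8 + ethanol/3.7
= 2·138 + 102/18 + 12/2.8 + 319/3.7
= 276 + 5.67 + 4.29 + 86.22
= 372.18 mOsm/kg

372.2 mOsm/kg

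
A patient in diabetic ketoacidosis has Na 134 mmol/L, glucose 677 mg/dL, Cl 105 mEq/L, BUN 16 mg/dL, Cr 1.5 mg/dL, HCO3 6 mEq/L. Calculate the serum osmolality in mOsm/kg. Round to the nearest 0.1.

311.3 mOsm/kg

Calculated osmolality = 2·Na + glucose/18 + BUN/2.8
= 2·134 + 677/18 + 16/2.8
= 268 + 37.61 + 5.71
= 311.32 mOsm/kg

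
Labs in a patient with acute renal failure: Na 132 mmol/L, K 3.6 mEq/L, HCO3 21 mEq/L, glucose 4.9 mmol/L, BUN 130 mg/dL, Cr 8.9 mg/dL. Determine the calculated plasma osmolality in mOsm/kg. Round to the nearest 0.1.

315.3 mOsm/kg

Calculated osmolality = 2·Na + glucose + BUN/2.8
= 2·132 + 4.9 + 130/2.8
= 264 + 4.90 + 46.43
= 315.33 mOsm/kg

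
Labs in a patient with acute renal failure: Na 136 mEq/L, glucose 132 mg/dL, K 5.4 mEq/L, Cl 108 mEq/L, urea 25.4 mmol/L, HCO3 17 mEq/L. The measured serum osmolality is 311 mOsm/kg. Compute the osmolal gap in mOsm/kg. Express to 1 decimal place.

6.3 mOsm/kg

Calculated osmolality = 2·Na + glucose/18 + urea
= 2·136 + 132/18 + 25.4
= 272 + 7.33 + 25.40
= 304.73 mOsm/kg ≈ 304.7 mOsm/kg
Osmolar gap = measured − calculated = 311 − 304.7 = 6.3 mOsm/kg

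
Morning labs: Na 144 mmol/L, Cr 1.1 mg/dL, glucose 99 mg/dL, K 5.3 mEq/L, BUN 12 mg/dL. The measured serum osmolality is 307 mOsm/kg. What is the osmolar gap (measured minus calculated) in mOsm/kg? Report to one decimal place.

9.2 mOsm/kg

Calculated osmolality = 2·Na + glucose/18 + BUN/2.8
= 2·144 + 99/18 + 12/2.8
= 288 + 5.50 + 4.29
= 297.79 mOsm/kg ≈ 297.8 mOsm/kg
Osmolar gap = measured − calculated = 307 − 297.8 = 9.2 mOsm/kg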